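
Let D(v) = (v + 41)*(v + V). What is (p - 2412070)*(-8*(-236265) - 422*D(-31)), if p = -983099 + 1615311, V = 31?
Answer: -3364145202960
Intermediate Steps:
D(v) = (31 + v)*(41 + v) (D(v) = (v + 41)*(v + 31) = (41 + v)*(31 + v) = (31 + v)*(41 + v))
p = 632212
(p - 2412070)*(-8*(-236265) - 422*D(-31)) = (632212 - 2412070)*(-8*(-236265) - 422*(1271 + (-31)² + 72*(-31))) = -1779858*(1890120 - 422*(1271 + 961 - 2232)) = -1779858*(1890120 - 422*0) = -1779858*(1890120 + 0) = -1779858*1890120 = -3364145202960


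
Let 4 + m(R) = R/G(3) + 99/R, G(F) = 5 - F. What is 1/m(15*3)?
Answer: 10/207 ≈ 0.048309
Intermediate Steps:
m(R) = -4 + R/2 + 99/R (m(R) = -4 + (R/(5 - 1*3) + 99/R) = -4 + (R/(5 - 3) + 99/R) = -4 + (R/2 + 99/R) = -4 + R/2 + 99/R)
1/m(15*3) = 1/(-4 + (15*3)/2 + 99/((15*3))) = 1/(-4 + (½)*45 + 99/45) = 1/(-4 + 45/2 + 99*(1/45)) = 1/(-4 + 45/2 + 11/5) = 1/(207/10) = 10/207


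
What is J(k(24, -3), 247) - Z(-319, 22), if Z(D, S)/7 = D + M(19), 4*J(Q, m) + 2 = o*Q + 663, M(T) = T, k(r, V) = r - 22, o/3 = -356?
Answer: 6925/4 ≈ 1731.3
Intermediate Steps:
o = -1068 (o = 3*(-356) = -1068)
k(r, V) = -22 + r
J(Q, m) = 661/4 - 267*Q (J(Q, m) = -½ + (-1068*Q + 663)/4 = -½ + (663 - 1068*Q)/4 = -½ + (663/4 - 267*Q) = 661/4 - 267*Q)
Z(D, S) = 133 + 7*D (Z(D, S) = 7*(D + 19) = 7*(19 + D) = 133 + 7*D)
J(k(24, -3), 247) - Z(-319, 22) = (661/4 - 267*(-22 + 24)) - (133 + 7*(-319)) = (661/4 - 267*2) - (133 - 2233) = (661/4 - 534) - 1*(-2100) = -1475/4 + 2100 = 6925/4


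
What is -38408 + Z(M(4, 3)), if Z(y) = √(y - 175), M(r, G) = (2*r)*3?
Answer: -38408 + I*√151 ≈ -38408.0 + 12.288*I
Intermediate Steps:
M(r, G) = 6*r
Z(y) = √(-175 + y)
-38408 + Z(M(4, 3)) = -38408 + √(-175 + 6*4) = -38408 + √(-175 + 24) = -38408 + √(-151) = -38408 + I*√151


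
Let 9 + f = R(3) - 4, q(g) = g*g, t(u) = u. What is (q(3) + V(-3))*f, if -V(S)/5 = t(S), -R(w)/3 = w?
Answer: -528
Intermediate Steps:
R(w) = -3*w
q(g) = g**2
V(S) = -5*S
f = -22 (f = -9 + (-3*3 - 4) = -9 + (-9 - 4) = -9 - 13 = -22)
(q(3) + V(-3))*f = (3**2 - 5*(-3))*(-22) = (9 + 15)*(-22) = 24*(-22) = -528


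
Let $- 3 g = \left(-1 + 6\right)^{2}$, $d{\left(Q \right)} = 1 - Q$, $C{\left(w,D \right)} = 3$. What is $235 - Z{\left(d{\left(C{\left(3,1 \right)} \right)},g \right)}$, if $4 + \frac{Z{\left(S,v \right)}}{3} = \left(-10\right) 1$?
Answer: $277$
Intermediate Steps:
$g = - \frac{25}{3}$ ($g = - \frac{\left(-1 + 6\right)^{2}}{3} = - \frac{5^{2}}{3} = \left(- \frac{1}{3}\right) 25 = - \frac{25}{3} \approx -8.3333$)
$Z{\left(S,v \right)} = -42$ ($Z{\left(S,v \right)} = -12 + 3 \left(\left(-10\right) 1\right) = -12 + 3 \left(-10\right) = -12 - 30 = -42$)
$235 - Z{\left(d{\left(C{\left(3,1 \right)} \right)},g \right)} = 235 - -42 = 235 + 42 = 277$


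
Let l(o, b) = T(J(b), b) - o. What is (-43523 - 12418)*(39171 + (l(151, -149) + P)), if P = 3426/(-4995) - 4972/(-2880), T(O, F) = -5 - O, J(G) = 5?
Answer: -19378971556993/8880 ≈ -2.1823e+9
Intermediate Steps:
l(o, b) = -10 - o (l(o, b) = (-5 - 1*5) - o = (-5 - 5) - o = -10 - o)
P = 27719/26640 (P = 3426*(-1/4995) - 4972*(-1/2880) = -1142/1665 + 1243/720 = 27719/26640 ≈ 1.0405)
(-43523 - 12418)*(39171 + (l(151, -149) + P)) = (-43523 - 12418)*(39171 + ((-10 - 1*151) + 27719/26640)) = -55941*(39171 + ((-10 - 151) + 27719/26640)) = -55941*(39171 + (-161 + 27719/26640)) = -55941*(39171 - 4261321/26640) = -55941*1039254119/26640 = -19378971556993/8880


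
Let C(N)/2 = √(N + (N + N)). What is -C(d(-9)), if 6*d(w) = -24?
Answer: -4*I*√3 ≈ -6.9282*I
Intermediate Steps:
d(w) = -4 (d(w) = (⅙)*(-24) = -4)
C(N) = 2*√3*√N (C(N) = 2*√(N + (N + N)) = 2*√(N + 2*N) = 2*√(3*N) = 2*(√3*√N) = 2*√3*√N)
-C(d(-9)) = -2*√3*√(-4) = -2*√3*2*I = -4*I*√3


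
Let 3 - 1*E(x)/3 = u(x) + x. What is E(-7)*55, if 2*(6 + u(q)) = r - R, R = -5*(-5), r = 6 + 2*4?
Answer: 7095/2 ≈ 3547.5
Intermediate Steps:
r = 14 (r = 6 + 8 = 14)
R = 25
u(q) = -23/2 (u(q) = -6 + (14 - 1*25)/2 = -6 + (14 - 25)/2 = -6 + (½)*(-11) = -6 - 11/2 = -23/2)
E(x) = 87/2 - 3*x (E(x) = 9 - 3*(-23/2 + x) = 9 + (69/2 - 3*x) = 87/2 - 3*x)
E(-7)*55 = (87/2 - 3*(-7))*55 = (87/2 + 21)*55 = (129/2)*55 = 7095/2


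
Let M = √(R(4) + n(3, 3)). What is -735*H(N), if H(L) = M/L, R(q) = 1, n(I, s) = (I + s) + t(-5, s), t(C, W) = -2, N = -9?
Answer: 245*√5/3 ≈ 182.61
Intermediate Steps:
n(I, s) = -2 + I + s (n(I, s) = (I + s) - 2 = -2 + I + s)
M = √5 (M = √(1 + (-2 + 3 + 3)) = √(1 + 4) = √5 ≈ 2.2361)
H(L) = √5/L
-735*H(N) = -735*√5/(-9) = -735*√5*(-1)/9 = -(-245)*√5/3 = 245*√5/3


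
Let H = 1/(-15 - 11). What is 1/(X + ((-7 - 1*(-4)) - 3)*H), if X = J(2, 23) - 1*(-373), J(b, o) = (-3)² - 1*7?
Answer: 13/4878 ≈ 0.0026650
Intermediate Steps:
J(b, o) = 2 (J(b, o) = 9 - 7 = 2)
H = -1/26 (H = 1/(-26) = -1/26 ≈ -0.038462)
X = 375 (X = 2 - 1*(-373) = 2 + 373 = 375)
1/(X + ((-7 - 1*(-4)) - 3)*H) = 1/(375 + ((-7 - 1*(-4)) - 3)*(-1/26)) = 1/(375 + ((-7 + 4) - 3)*(-1/26)) = 1/(375 + (-3 - 3)*(-1/26)) = 1/(375 - 6*(-1/26)) = 1/(375 + 3/13) = 1/(4878/13) = 13/4878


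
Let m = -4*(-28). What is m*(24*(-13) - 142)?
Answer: -50848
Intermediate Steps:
m = 112
m*(24*(-13) - 142) = 112*(24*(-13) - 142) = 112*(-312 - 142) = 112*(-454) = -50848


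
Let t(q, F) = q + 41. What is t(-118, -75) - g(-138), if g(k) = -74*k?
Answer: -10289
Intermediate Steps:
t(q, F) = 41 + q
t(-118, -75) - g(-138) = (41 - 118) - (-74)*(-138) = -77 - 1*10212 = -77 - 10212 = -10289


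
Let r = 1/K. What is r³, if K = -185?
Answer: -1/6331625 ≈ -1.5794e-7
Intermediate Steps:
r = -1/185 (r = 1/(-185) = -1/185 ≈ -0.0054054)
r³ = (-1/185)³ = -1/6331625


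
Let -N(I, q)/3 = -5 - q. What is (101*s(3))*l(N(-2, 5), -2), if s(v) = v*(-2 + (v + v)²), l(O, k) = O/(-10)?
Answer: -30906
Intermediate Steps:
N(I, q) = 15 + 3*q (N(I, q) = -3*(-5 - q) = 15 + 3*q)
l(O, k) = -O/10 (l(O, k) = O*(-⅒) = -O/10)
s(v) = v*(-2 + 4*v²) (s(v) = v*(-2 + (2*v)²) = v*(-2 + 4*v²))
(101*s(3))*l(N(-2, 5), -2) = (101*(-2*3 + 4*3³))*(-(15 + 3*5)/10) = (101*(-6 + 4*27))*(-(15 + 15)/10) = (101*(-6 + 108))*(-⅒*30) = (101*102)*(-3) = 10302*(-3) = -30906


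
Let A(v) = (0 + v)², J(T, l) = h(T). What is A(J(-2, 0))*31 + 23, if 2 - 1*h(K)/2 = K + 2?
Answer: 519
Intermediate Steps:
h(K) = -2*K (h(K) = 4 - 2*(K + 2) = 4 - 2*(2 + K) = 4 + (-4 - 2*K) = -2*K)
J(T, l) = -2*T
A(v) = v²
A(J(-2, 0))*31 + 23 = (-2*(-2))²*31 + 23 = 4²*31 + 23 = 16*31 + 23 = 496 + 23 = 519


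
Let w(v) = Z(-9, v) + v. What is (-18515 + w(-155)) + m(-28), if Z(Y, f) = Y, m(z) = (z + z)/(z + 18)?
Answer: -93367/5 ≈ -18673.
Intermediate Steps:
m(z) = 2*z/(18 + z) (m(z) = (2*z)/(18 + z) = 2*z/(18 + z))
w(v) = -9 + v
(-18515 + w(-155)) + m(-28) = (-18515 + (-9 - 155)) + 2*(-28)/(18 - 28) = (-18515 - 164) + 2*(-28)/(-10) = -18679 + 2*(-28)*(-⅒) = -18679 + 28/5 = -93367/5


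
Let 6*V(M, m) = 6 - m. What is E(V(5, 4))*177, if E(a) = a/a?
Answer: 177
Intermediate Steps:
V(M, m) = 1 - m/6 (V(M, m) = (6 - m)/6 = 1 - m/6)
E(a) = 1
E(V(5, 4))*177 = 1*177 = 177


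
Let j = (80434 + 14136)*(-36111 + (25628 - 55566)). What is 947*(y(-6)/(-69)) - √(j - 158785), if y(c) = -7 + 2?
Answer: 4735/69 - I*√6246412715 ≈ 68.623 - 79034.0*I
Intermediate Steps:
y(c) = -5
j = -6246253930 (j = 94570*(-36111 - 29938) = 94570*(-66049) = -6246253930)
947*(y(-6)/(-69)) - √(j - 158785) = 947*(-5/(-69)) - √(-6246253930 - 158785) = 947*(-5*(-1/69)) - √(-6246412715) = 947*(5/69) - I*√6246412715 = 4735/69 - I*√6246412715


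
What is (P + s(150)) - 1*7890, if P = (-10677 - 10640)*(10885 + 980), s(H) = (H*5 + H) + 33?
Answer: -252933162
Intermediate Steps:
s(H) = 33 + 6*H (s(H) = (5*H + H) + 33 = 6*H + 33 = 33 + 6*H)
P = -252926205 (P = -21317*11865 = -252926205)
(P + s(150)) - 1*7890 = (-252926205 + (33 + 6*150)) - 1*7890 = (-252926205 + (33 + 900)) - 7890 = (-252926205 + 933) - 7890 = -252925272 - 7890 = -252933162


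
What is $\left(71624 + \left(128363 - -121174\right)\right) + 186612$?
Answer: $507773$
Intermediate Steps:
$\left(71624 + \left(128363 - -121174\right)\right) + 186612 = \left(71624 + \left(128363 + 121174\right)\right) + 186612 = \left(71624 + 249537\right) + 186612 = 321161 + 186612 = 507773$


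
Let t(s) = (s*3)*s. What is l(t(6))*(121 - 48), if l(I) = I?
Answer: 7884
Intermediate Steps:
t(s) = 3*s² (t(s) = (3*s)*s = 3*s²)
l(t(6))*(121 - 48) = (3*6²)*(121 - 48) = (3*36)*73 = 108*73 = 7884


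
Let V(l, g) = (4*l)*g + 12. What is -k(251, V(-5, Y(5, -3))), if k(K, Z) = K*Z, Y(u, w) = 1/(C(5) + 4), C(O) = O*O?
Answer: -82328/29 ≈ -2838.9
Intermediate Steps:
C(O) = O**2
Y(u, w) = 1/29 (Y(u, w) = 1/(5**2 + 4) = 1/(25 + 4) = 1/29)
V(l, g) = 12 + 4*g*l (V(l, g) = 4*g*l + 12 = 12 + 4*g*l)
-k(251, V(-5, Y(5, -3))) = -251*(12 + 4*(1/29)*(-5)) = -251*(12 - 20/29) = -251*328/29 = -1*82328/29 = -82328/29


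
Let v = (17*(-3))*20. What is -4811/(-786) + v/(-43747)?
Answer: 211268537/34385142 ≈ 6.1442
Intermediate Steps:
v = -1020 (v = -51*20 = -1020)
-4811/(-786) + v/(-43747) = -4811/(-786) - 1020/(-43747) = -4811*(-1/786) - 1020*(-1/43747) = 4811/786 + 1020/43747 = 211268537/34385142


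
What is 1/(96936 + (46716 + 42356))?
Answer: 1/186008 ≈ 5.3761e-6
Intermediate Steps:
1/(96936 + (46716 + 42356)) = 1/(96936 + 89072) = 1/186008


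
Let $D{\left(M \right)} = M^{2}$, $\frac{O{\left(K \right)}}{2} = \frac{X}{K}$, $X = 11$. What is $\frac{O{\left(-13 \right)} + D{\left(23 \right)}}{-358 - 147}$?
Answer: $- \frac{1371}{1313} \approx -1.0442$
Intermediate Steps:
$O{\left(K \right)} = \frac{22}{K}$ ($O{\left(K \right)} = 2 \frac{11}{K} = \frac{22}{K}$)
$\frac{O{\left(-13 \right)} + D{\left(23 \right)}}{-358 - 147} = \frac{\frac{22}{-13} + 23^{2}}{-358 - 147} = \frac{22 \left(- \frac{1}{13}\right) + 529}{-505} = \left(- \frac{22}{13} + 529\right) \left(- \frac{1}{505}\right) = \frac{6855}{13} \left(- \frac{1}{505}\right) = - \frac{1371}{1313}$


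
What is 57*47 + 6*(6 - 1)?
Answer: 2709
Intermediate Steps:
57*47 + 6*(6 - 1) = 2679 + 6*5 = 2679 + 30 = 2709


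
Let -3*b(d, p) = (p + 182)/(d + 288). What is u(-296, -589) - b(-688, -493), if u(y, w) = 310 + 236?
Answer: 655511/1200 ≈ 546.26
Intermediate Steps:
u(y, w) = 546
b(d, p) = -(182 + p)/(3*(288 + d)) (b(d, p) = -(p + 182)/(3*(d + 288)) = -(182 + p)/(3*(288 + d)))
u(-296, -589) - b(-688, -493) = 546 - (-182 - 1*(-493))/(3*(288 - 688)) = 546 - (-182 + 493)/(3*(-400)) = 546 - (-1)*311/(3*400) = 546 - 1*(-311/1200) = 546 + 311/1200 = 655511/1200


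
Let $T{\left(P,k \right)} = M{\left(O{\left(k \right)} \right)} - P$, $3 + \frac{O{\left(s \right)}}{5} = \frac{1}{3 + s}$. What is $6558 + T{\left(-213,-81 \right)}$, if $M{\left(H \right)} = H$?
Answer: $\frac{526963}{78} \approx 6755.9$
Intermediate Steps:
$O{\left(s \right)} = -15 + \frac{5}{3 + s}$
$T{\left(P,k \right)} = - P + \frac{5 \left(-8 - 3 k\right)}{3 + k}$ ($T{\left(P,k \right)} = \frac{5 \left(-8 - 3 k\right)}{3 + k} - P = - P + \frac{5 \left(-8 - 3 k\right)}{3 + k}$)
$6558 + T{\left(-213,-81 \right)} = 6558 + \frac{-40 - -1215 - - 213 \left(3 - 81\right)}{3 - 81} = 6558 + \frac{-40 + 1215 - \left(-213\right) \left(-78\right)}{-78} = 6558 - \frac{-40 + 1215 - 16614}{78} = 6558 - - \frac{15439}{78} = 6558 + \frac{15439}{78} = \frac{526963}{78}$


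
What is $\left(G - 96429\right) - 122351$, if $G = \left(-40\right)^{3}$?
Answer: $-282780$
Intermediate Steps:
$G = -64000$
$\left(G - 96429\right) - 122351 = \left(-64000 - 96429\right) - 122351 = -160429 - 122351 = -282780$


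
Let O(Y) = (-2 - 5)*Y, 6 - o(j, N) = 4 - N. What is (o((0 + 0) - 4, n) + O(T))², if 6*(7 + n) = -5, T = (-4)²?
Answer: 499849/36 ≈ 13885.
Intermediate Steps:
T = 16
n = -47/6 (n = -7 + (⅙)*(-5) = -7 - ⅚ = -47/6 ≈ -7.8333)
o(j, N) = 2 + N (o(j, N) = 6 - (4 - N) = 6 + (-4 + N) = 2 + N)
O(Y) = -7*Y
(o((0 + 0) - 4, n) + O(T))² = ((2 - 47/6) - 7*16)² = (-35/6 - 112)² = (-707/6)² = 499849/36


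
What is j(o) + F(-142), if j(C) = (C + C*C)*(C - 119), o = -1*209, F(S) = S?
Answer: -14258958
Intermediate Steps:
o = -209
j(C) = (-119 + C)*(C + C²) (j(C) = (C + C²)*(-119 + C) = (-119 + C)*(C + C²))
j(o) + F(-142) = -209*(-119 + (-209)² - 118*(-209)) - 142 = -209*(-119 + 43681 + 24662) - 142 = -209*68224 - 142 = -14258816 - 142 = -14258958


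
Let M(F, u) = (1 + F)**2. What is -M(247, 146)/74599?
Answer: -61504/74599 ≈ -0.82446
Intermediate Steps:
-M(247, 146)/74599 = -(1 + 247)**2/74599 = -248**2/74599 = -61504/74599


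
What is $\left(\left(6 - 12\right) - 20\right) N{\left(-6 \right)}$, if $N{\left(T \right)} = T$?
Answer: $156$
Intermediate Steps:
$\left(\left(6 - 12\right) - 20\right) N{\left(-6 \right)} = \left(\left(6 - 12\right) - 20\right) \left(-6\right) = \left(-6 - 20\right) \left(-6\right) = \left(-26\right) \left(-6\right) = 156$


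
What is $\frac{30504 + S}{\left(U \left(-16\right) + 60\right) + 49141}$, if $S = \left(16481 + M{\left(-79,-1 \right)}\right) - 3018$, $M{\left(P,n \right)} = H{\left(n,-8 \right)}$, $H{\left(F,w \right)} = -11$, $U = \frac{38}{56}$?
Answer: $\frac{11396}{12753} \approx 0.89359$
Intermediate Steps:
$U = \frac{19}{28}$ ($U = 38 \cdot \frac{1}{56} = \frac{19}{28} \approx 0.67857$)
$M{\left(P,n \right)} = -11$
$S = 13452$ ($S = \left(16481 - 11\right) - 3018 = 16470 - 3018 = 13452$)
$\frac{30504 + S}{\left(U \left(-16\right) + 60\right) + 49141} = \frac{30504 + 13452}{\left(\frac{19}{28} \left(-16\right) + 60\right) + 49141} = \frac{43956}{\left(- \frac{76}{7} + 60\right) + 49141} = \frac{43956}{\frac{344}{7} + 49141} = \frac{43956}{\frac{344331}{7}} = 43956 \cdot \frac{7}{344331} = \frac{11396}{12753}$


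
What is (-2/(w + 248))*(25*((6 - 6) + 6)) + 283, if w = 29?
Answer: 78091/277 ≈ 281.92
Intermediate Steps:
(-2/(w + 248))*(25*((6 - 6) + 6)) + 283 = (-2/(29 + 248))*(25*((6 - 6) + 6)) + 283 = (-2/277)*(25*(0 + 6)) + 283 = (-2*1/277)*(25*6) + 283 = -2/277*150 + 283 = -300/277 + 283 = 78091/277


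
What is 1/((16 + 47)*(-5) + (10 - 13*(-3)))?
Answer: -1/266 ≈ -0.0037594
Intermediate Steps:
1/((16 + 47)*(-5) + (10 - 13*(-3))) = 1/(63*(-5) + (10 + 39)) = 1/(-315 + 49) = 1/(-266) = -1/266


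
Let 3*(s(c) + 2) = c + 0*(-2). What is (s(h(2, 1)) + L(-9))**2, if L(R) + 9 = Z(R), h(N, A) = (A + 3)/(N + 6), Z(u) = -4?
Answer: 7921/36 ≈ 220.03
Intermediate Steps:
h(N, A) = (3 + A)/(6 + N)
L(R) = -13 (L(R) = -9 - 4 = -13)
s(c) = -2 + c/3 (s(c) = -2 + (c + 0*(-2))/3 = -2 + (c + 0)/3 = -2 + c/3)
(s(h(2, 1)) + L(-9))**2 = ((-2 + ((3 + 1)/(6 + 2))/3) - 13)**2 = ((-2 + (4/8)/3) - 13)**2 = ((-2 + ((1/8)*4)/3) - 13)**2 = ((-2 + (1/3)*(1/2)) - 13)**2 = ((-2 + 1/6) - 13)**2 = (-11/6 - 13)**2 = (-89/6)**2 = 7921/36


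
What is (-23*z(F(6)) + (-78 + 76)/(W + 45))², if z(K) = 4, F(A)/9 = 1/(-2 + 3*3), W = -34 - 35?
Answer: 1216609/144 ≈ 8448.7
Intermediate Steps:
W = -69
F(A) = 9/7 (F(A) = 9/(-2 + 3*3) = 9/(-2 + 9) = 9/7)
(-23*z(F(6)) + (-78 + 76)/(W + 45))² = (-23*4 + (-78 + 76)/(-69 + 45))² = (-92 - 2/(-24))² = (-92 - 2*(-1/24))² = (-92 + 1/12)² = (-1103/12)² = 1216609/144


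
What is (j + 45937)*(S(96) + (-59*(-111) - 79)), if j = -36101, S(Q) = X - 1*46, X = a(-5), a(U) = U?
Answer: 63137284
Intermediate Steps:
X = -5
S(Q) = -51 (S(Q) = -5 - 1*46 = -5 - 46 = -51)
(j + 45937)*(S(96) + (-59*(-111) - 79)) = (-36101 + 45937)*(-51 + (-59*(-111) - 79)) = 9836*(-51 + (6549 - 79)) = 9836*(-51 + 6470) = 9836*6419 = 63137284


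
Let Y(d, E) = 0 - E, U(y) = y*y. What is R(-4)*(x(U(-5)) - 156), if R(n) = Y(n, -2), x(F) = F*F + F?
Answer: 988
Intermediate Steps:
U(y) = y²
x(F) = F + F² (x(F) = F² + F = F + F²)
Y(d, E) = -E
R(n) = 2 (R(n) = -1*(-2) = 2)
R(-4)*(x(U(-5)) - 156) = 2*((-5)²*(1 + (-5)²) - 156) = 2*(25*(1 + 25) - 156) = 2*(25*26 - 156) = 2*(650 - 156) = 2*494 = 988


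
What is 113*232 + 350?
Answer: 26566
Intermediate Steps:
113*232 + 350 = 26216 + 350 = 26566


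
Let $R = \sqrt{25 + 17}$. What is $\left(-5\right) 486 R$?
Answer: $- 2430 \sqrt{42} \approx -15748.0$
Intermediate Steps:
$R = \sqrt{42} \approx 6.4807$
$\left(-5\right) 486 R = \left(-5\right) 486 \sqrt{42} = - 2430 \sqrt{42}$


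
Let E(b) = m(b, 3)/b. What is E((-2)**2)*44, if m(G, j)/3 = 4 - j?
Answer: 33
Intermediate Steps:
m(G, j) = 12 - 3*j (m(G, j) = 3*(4 - j) = 12 - 3*j)
E(b) = 3/b (E(b) = (12 - 3*3)/b = (12 - 9)/b = 3/b)
E((-2)**2)*44 = (3/((-2)**2))*44 = (3/4)*44 = 33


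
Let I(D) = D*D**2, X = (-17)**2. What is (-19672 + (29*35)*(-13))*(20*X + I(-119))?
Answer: 55196149593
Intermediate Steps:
X = 289
I(D) = D**3
(-19672 + (29*35)*(-13))*(20*X + I(-119)) = (-19672 + (29*35)*(-13))*(20*289 + (-119)**3) = (-19672 + 1015*(-13))*(5780 - 1685159) = (-19672 - 13195)*(-1679379) = -32867*(-1679379) = 55196149593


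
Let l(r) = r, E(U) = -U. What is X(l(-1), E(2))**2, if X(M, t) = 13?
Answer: 169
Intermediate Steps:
X(l(-1), E(2))**2 = 13**2 = 169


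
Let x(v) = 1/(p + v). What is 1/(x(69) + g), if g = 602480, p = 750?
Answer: 819/493431121 ≈ 1.6598e-6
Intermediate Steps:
x(v) = 1/(750 + v)
1/(x(69) + g) = 1/(1/(750 + 69) + 602480) = 1/(1/819 + 602480) = 1/(493431121/819) = 819/493431121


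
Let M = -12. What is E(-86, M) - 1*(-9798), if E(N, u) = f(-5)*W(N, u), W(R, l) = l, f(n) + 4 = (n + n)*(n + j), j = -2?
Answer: 9006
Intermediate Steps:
f(n) = -4 + 2*n*(-2 + n) (f(n) = -4 + (n + n)*(n - 2) = -4 + (2*n)*(-2 + n) = -4 + 2*n*(-2 + n))
E(N, u) = 66*u (E(N, u) = (-4 - 4*(-5) + 2*(-5)²)*u = (-4 + 20 + 2*25)*u = (-4 + 20 + 50)*u = 66*u)
E(-86, M) - 1*(-9798) = 66*(-12) - 1*(-9798) = -792 + 9798 = 9006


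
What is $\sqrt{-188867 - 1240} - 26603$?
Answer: $-26603 + 9 i \sqrt{2347} \approx -26603.0 + 436.01 i$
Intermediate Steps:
$\sqrt{-188867 - 1240} - 26603 = \sqrt{-190107} - 26603 = 9 i \sqrt{2347} - 26603 = -26603 + 9 i \sqrt{2347}$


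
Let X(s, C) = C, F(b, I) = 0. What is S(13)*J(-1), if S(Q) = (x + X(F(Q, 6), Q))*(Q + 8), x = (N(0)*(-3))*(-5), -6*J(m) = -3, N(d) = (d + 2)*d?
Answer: 273/2 ≈ 136.50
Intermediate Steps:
N(d) = d*(2 + d) (N(d) = (2 + d)*d = d*(2 + d))
J(m) = ½ (J(m) = -⅙*(-3) = ½)
x = 0 (x = ((0*(2 + 0))*(-3))*(-5) = ((0*2)*(-3))*(-5) = (0*(-3))*(-5) = 0*(-5) = 0)
S(Q) = Q*(8 + Q) (S(Q) = (0 + Q)*(Q + 8) = Q*(8 + Q))
S(13)*J(-1) = (13*(8 + 13))*(½) = (13*21)*(½) = 273*(½) = 273/2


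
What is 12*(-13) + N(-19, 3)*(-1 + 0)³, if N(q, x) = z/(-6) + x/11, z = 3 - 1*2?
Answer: -10303/66 ≈ -156.11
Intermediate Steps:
z = 1 (z = 3 - 2 = 1)
N(q, x) = -⅙ + x/11 (N(q, x) = 1/(-6) + x/11 = 1*(-⅙) + x*(1/11) = -⅙ + x/11)
12*(-13) + N(-19, 3)*(-1 + 0)³ = 12*(-13) + (-⅙ + (1/11)*3)*(-1 + 0)³ = -156 + (-⅙ + 3/11)*(-1)³ = -156 + (7/66)*(-1) = -156 - 7/66 = -10303/66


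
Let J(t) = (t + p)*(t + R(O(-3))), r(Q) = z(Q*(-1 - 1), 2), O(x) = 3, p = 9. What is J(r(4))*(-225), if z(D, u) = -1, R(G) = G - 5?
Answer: 5400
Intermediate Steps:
R(G) = -5 + G
r(Q) = -1
J(t) = (-2 + t)*(9 + t) (J(t) = (t + 9)*(t + (-5 + 3)) = (9 + t)*(t - 2) = (9 + t)*(-2 + t) = (-2 + t)*(9 + t))
J(r(4))*(-225) = (-18 + (-1)**2 + 7*(-1))*(-225) = (-18 + 1 - 7)*(-225) = -24*(-225) = 5400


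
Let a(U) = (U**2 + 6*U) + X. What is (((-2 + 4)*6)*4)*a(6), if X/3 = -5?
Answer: 2736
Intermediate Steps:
X = -15 (X = 3*(-5) = -15)
a(U) = -15 + U**2 + 6*U (a(U) = (U**2 + 6*U) - 15 = -15 + U**2 + 6*U)
(((-2 + 4)*6)*4)*a(6) = (((-2 + 4)*6)*4)*(-15 + 6**2 + 6*6) = ((2*6)*4)*(-15 + 36 + 36) = (12*4)*57 = 48*57 = 2736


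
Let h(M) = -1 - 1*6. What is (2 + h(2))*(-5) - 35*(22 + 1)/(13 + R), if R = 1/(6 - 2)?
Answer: -1895/53 ≈ -35.755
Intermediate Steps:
R = ¼ (R = 1/4 = ¼ ≈ 0.25000)
h(M) = -7 (h(M) = -1 - 6 = -7)
(2 + h(2))*(-5) - 35*(22 + 1)/(13 + R) = (2 - 7)*(-5) - 35*(22 + 1)/(13 + ¼) = -5*(-5) - 805/53/4 = 25 - 805*4/53 = 25 - 35*92/53 = 25 - 3220/53 = -1895/53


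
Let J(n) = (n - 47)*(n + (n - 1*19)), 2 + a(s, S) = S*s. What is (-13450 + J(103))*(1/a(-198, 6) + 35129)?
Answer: -62245424901/595 ≈ -1.0461e+8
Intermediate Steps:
a(s, S) = -2 + S*s
J(n) = (-47 + n)*(-19 + 2*n) (J(n) = (-47 + n)*(n + (n - 19)) = (-47 + n)*(n + (-19 + n)) = (-47 + n)*(-19 + 2*n))
(-13450 + J(103))*(1/a(-198, 6) + 35129) = (-13450 + (893 - 113*103 + 2*103²))*(1/(-2 + 6*(-198)) + 35129) = (-13450 + (893 - 11639 + 2*10609))*(1/(-2 - 1188) + 35129) = (-13450 + (893 - 11639 + 21218))*(1/(-1190) + 35129) = (-13450 + 10472)*(-1/1190 + 35129) = -2978*41803509/1190 = -62245424901/595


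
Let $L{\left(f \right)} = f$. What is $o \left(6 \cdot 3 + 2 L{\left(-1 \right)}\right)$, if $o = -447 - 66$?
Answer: $-8208$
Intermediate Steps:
$o = -513$
$o \left(6 \cdot 3 + 2 L{\left(-1 \right)}\right) = - 513 \left(6 \cdot 3 + 2 \left(-1\right)\right) = - 513 \left(18 - 2\right) = \left(-513\right) 16 = -8208$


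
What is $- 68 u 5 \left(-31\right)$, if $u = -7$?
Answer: $-73780$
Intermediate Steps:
$- 68 u 5 \left(-31\right) = - 68 \left(\left(-7\right) 5\right) \left(-31\right) = \left(-68\right) \left(-35\right) \left(-31\right) = 2380 \left(-31\right) = -73780$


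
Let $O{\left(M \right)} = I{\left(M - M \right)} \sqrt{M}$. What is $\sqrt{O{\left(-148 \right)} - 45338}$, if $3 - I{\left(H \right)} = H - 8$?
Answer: $\sqrt{-45338 + 22 i \sqrt{37}} \approx 0.3142 + 212.93 i$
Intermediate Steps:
$I{\left(H \right)} = 11 - H$ ($I{\left(H \right)} = 3 - \left(H - 8\right) = 3 - \left(-8 + H\right) = 11 - H$)
$O{\left(M \right)} = 11 \sqrt{M}$ ($O{\left(M \right)} = \left(11 - \left(M - M\right)\right) \sqrt{M} = \left(11 - 0\right) \sqrt{M} = \left(11 + 0\right) \sqrt{M} = 11 \sqrt{M}$)
$\sqrt{O{\left(-148 \right)} - 45338} = \sqrt{11 \sqrt{-148} - 45338} = \sqrt{11 \cdot 2 i \sqrt{37} - 45338} = \sqrt{22 i \sqrt{37} - 45338} = \sqrt{-45338 + 22 i \sqrt{37}}$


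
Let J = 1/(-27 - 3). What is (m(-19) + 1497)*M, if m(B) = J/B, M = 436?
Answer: 186017438/285 ≈ 6.5269e+5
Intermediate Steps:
J = -1/30 (J = 1/(-30) = -1/30 ≈ -0.033333)
m(B) = -1/(30*B)
(m(-19) + 1497)*M = (-1/30/(-19) + 1497)*436 = (-1/30*(-1/19) + 1497)*436 = (1/570 + 1497)*436 = (853291/570)*436 = 186017438/285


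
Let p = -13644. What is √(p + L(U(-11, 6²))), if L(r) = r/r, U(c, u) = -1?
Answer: I*√13643 ≈ 116.8*I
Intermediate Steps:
L(r) = 1
√(p + L(U(-11, 6²))) = √(-13644 + 1) = √(-13643) = I*√13643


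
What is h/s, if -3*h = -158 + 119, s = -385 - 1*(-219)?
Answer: -13/166 ≈ -0.078313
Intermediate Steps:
s = -166 (s = -385 + 219 = -166)
h = 13 (h = -(-158 + 119)/3 = -1/3*(-39) = 13)
h/s = 13/(-166) = 13*(-1/166) = -13/166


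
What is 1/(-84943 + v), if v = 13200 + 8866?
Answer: -1/62877 ≈ -1.5904e-5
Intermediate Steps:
v = 22066
1/(-84943 + v) = 1/(-84943 + 22066) = 1/(-62877) = -1/62877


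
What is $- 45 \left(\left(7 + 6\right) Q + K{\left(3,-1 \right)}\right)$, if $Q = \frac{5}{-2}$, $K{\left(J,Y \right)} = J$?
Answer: $\frac{2655}{2} \approx 1327.5$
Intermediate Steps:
$Q = - \frac{5}{2}$ ($Q = 5 \left(- \frac{1}{2}\right) = - \frac{5}{2} \approx -2.5$)
$- 45 \left(\left(7 + 6\right) Q + K{\left(3,-1 \right)}\right) = - 45 \left(\left(7 + 6\right) \left(- \frac{5}{2}\right) + 3\right) = - 45 \left(13 \left(- \frac{5}{2}\right) + 3\right) = - 45 \left(- \frac{65}{2} + 3\right) = \left(-45\right) \left(- \frac{59}{2}\right) = \frac{2655}{2}$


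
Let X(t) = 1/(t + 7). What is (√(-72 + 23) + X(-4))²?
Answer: -440/9 + 14*I/3 ≈ -48.889 + 4.6667*I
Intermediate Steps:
X(t) = 1/(7 + t)
(√(-72 + 23) + X(-4))² = (√(-72 + 23) + 1/(7 - 4))² = (√(-49) + 1/3)² = (7*I + ⅓)² = (⅓ + 7*I)²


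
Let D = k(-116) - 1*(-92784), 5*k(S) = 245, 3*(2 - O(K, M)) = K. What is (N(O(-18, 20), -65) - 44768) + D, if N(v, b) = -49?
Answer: 48016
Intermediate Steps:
O(K, M) = 2 - K/3
k(S) = 49 (k(S) = (⅕)*245 = 49)
D = 92833 (D = 49 - 1*(-92784) = 49 + 92784 = 92833)
(N(O(-18, 20), -65) - 44768) + D = (-49 - 44768) + 92833 = -44817 + 92833 = 48016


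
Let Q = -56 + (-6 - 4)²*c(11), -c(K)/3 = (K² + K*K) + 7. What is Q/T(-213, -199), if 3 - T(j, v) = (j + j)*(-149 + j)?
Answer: 6796/14019 ≈ 0.48477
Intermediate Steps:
c(K) = -21 - 6*K² (c(K) = -3*((K² + K*K) + 7) = -3*((K² + K²) + 7) = -3*(2*K² + 7) = -3*(7 + 2*K²) = -21 - 6*K²)
T(j, v) = 3 - 2*j*(-149 + j) (T(j, v) = 3 - (j + j)*(-149 + j) = 3 - 2*j*(-149 + j))
Q = -74756 (Q = -56 + (-6 - 4)²*(-21 - 6*11²) = -56 + (-10)²*(-21 - 6*121) = -56 + 100*(-21 - 726) = -56 + 100*(-747) = -56 - 74700 = -74756)
Q/T(-213, -199) = -74756/(3 - 2*(-213)² + 298*(-213)) = -74756/(3 - 2*45369 - 63474) = -74756/(3 - 90738 - 63474) = -74756/(-154209) = -74756*(-1/154209) = 6796/14019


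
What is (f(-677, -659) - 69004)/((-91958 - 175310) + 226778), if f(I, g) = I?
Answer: 69681/40490 ≈ 1.7209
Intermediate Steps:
(f(-677, -659) - 69004)/((-91958 - 175310) + 226778) = (-677 - 69004)/((-91958 - 175310) + 226778) = -69681/(-267268 + 226778) = -69681/(-40490) = -69681*(-1/40490) = 69681/40490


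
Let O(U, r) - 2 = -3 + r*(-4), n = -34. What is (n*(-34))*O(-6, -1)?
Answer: 3468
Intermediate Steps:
O(U, r) = -1 - 4*r (O(U, r) = 2 + (-3 + r*(-4)) = 2 + (-3 - 4*r) = -1 - 4*r)
(n*(-34))*O(-6, -1) = (-34*(-34))*(-1 - 4*(-1)) = 1156*(-1 + 4) = 1156*3 = 3468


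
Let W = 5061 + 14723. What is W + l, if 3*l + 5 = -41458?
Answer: 5963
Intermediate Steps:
l = -13821 (l = -5/3 + (1/3)*(-41458) = -5/3 - 41458/3 = -13821)
W = 19784
W + l = 19784 - 13821 = 5963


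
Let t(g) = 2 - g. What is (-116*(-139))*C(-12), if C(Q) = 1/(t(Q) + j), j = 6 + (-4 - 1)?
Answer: 16124/15 ≈ 1074.9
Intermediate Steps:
j = 1 (j = 6 - 5 = 1)
C(Q) = 1/(3 - Q) (C(Q) = 1/((2 - Q) + 1) = 1/(3 - Q))
(-116*(-139))*C(-12) = (-116*(-139))*(-1/(-3 - 12)) = 16124*(-1/(-15)) = 16124*(-1*(-1/15)) = 16124*(1/15) = 16124/15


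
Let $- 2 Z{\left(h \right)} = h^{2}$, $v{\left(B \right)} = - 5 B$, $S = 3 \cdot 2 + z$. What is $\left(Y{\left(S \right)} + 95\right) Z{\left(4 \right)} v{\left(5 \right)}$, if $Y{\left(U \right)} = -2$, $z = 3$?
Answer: $18600$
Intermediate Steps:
$S = 9$ ($S = 3 \cdot 2 + 3 = 6 + 3 = 9$)
$Z{\left(h \right)} = - \frac{h^{2}}{2}$
$\left(Y{\left(S \right)} + 95\right) Z{\left(4 \right)} v{\left(5 \right)} = \left(-2 + 95\right) - \frac{4^{2}}{2} \left(\left(-5\right) 5\right) = 93 \left(- \frac{1}{2}\right) 16 \left(-25\right) = 93 \left(\left(-8\right) \left(-25\right)\right) = 93 \cdot 200 = 18600$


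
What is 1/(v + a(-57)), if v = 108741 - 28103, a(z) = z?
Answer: 1/80581 ≈ 1.2410e-5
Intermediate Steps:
v = 80638
1/(v + a(-57)) = 1/(80638 - 57) = 1/80581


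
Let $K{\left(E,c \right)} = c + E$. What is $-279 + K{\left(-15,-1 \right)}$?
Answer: $-295$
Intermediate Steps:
$K{\left(E,c \right)} = E + c$
$-279 + K{\left(-15,-1 \right)} = -279 - 16 = -295$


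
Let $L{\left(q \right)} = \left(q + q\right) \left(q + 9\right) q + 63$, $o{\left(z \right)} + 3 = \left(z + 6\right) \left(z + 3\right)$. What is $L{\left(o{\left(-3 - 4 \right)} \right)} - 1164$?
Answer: $-1081$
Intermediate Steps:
$o{\left(z \right)} = -3 + \left(3 + z\right) \left(6 + z\right)$ ($o{\left(z \right)} = -3 + \left(z + 6\right) \left(z + 3\right) = -3 + \left(6 + z\right) \left(3 + z\right) = -3 + \left(3 + z\right) \left(6 + z\right)$)
$L{\left(q \right)} = 63 + 2 q^{2} \left(9 + q\right)$ ($L{\left(q \right)} = 2 q \left(9 + q\right) q + 63 = 2 q^{2} \left(9 + q\right) + 63 = 63 + 2 q^{2} \left(9 + q\right)$)
$L{\left(o{\left(-3 - 4 \right)} \right)} - 1164 = \left(63 + 2 \left(15 + \left(-3 - 4\right)^{2} + 9 \left(-3 - 4\right)\right)^{3} + 18 \left(15 + \left(-3 - 4\right)^{2} + 9 \left(-3 - 4\right)\right)^{2}\right) - 1164 = \left(63 + 2 \left(15 + \left(-7\right)^{2} + 9 \left(-7\right)\right)^{3} + 18 \left(15 + \left(-7\right)^{2} + 9 \left(-7\right)\right)^{2}\right) - 1164 = \left(63 + 2 \left(15 + 49 - 63\right)^{3} + 18 \left(15 + 49 - 63\right)^{2}\right) - 1164 = \left(63 + 2 \cdot 1^{3} + 18 \cdot 1^{2}\right) - 1164 = \left(63 + 2 \cdot 1 + 18 \cdot 1\right) - 1164 = \left(63 + 2 + 18\right) - 1164 = 83 - 1164 = -1081$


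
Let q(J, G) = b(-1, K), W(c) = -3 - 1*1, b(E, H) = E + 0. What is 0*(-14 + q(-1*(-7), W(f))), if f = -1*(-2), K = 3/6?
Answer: 0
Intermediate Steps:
K = ½ (K = 3*(⅙) = ½ ≈ 0.50000)
b(E, H) = E
f = 2
W(c) = -4 (W(c) = -3 - 1 = -4)
q(J, G) = -1
0*(-14 + q(-1*(-7), W(f))) = 0*(-14 - 1) = 0*(-15) = 0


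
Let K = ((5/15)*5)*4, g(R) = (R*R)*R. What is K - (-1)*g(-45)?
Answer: -273355/3 ≈ -91118.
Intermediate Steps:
g(R) = R³ (g(R) = R²*R = R³)
K = 20/3 (K = ((5*(1/15))*5)*4 = ((⅓)*5)*4 = (5/3)*4 = 20/3 ≈ 6.6667)
K - (-1)*g(-45) = 20/3 - (-1)*(-45)³ = 20/3 - (-1)*(-91125) = 20/3 - 1*91125 = 20/3 - 91125 = -273355/3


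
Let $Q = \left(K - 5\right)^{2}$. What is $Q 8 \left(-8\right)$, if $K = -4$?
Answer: $-5184$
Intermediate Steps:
$Q = 81$ ($Q = \left(-4 - 5\right)^{2} = \left(-9\right)^{2} = 81$)
$Q 8 \left(-8\right) = 81 \cdot 8 \left(-8\right) = 81 \left(-64\right) = -5184$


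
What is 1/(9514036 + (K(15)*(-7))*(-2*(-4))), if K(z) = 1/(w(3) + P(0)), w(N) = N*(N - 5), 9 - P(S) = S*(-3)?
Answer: 3/28542052 ≈ 1.0511e-7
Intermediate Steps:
P(S) = 9 + 3*S (P(S) = 9 - S*(-3) = 9 - (-3)*S = 9 + 3*S)
w(N) = N*(-5 + N)
K(z) = ⅓ (K(z) = 1/(3*(-5 + 3) + (9 + 3*0)) = 1/(3*(-2) + (9 + 0)) = 1/(-6 + 9) = 1/3 = ⅓)
1/(9514036 + (K(15)*(-7))*(-2*(-4))) = 1/(9514036 + ((⅓)*(-7))*(-2*(-4))) = 1/(9514036 - 7/3*8) = 1/(9514036 - 56/3) = 1/(28542052/3) = 3/28542052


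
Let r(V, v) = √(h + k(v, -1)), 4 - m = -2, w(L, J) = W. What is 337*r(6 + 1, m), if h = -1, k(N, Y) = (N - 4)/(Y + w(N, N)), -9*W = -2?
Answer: 1685*I*√7/7 ≈ 636.87*I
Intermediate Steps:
W = 2/9 (W = -⅑*(-2) = 2/9 ≈ 0.22222)
w(L, J) = 2/9
m = 6 (m = 4 - 1*(-2) = 4 + 2 = 6)
k(N, Y) = (-4 + N)/(2/9 + Y) (k(N, Y) = (N - 4)/(Y + 2/9) = (-4 + N)/(2/9 + Y))
r(V, v) = √(29/7 - 9*v/7) (r(V, v) = √(-1 + 9*(-4 + v)/(2 + 9*(-1))) = √(-1 + 9*(-4 + v)/(2 - 9)) = √(-1 + 9*(-4 + v)/(-7)) = √(-1 + 9*(-⅐)*(-4 + v)) = √(-1 + (36/7 - 9*v/7)) = √(29/7 - 9*v/7))
337*r(6 + 1, m) = 337*(√(203 - 63*6)/7) = 337*(√(203 - 378)/7) = 337*(√(-175)/7) = 337*((5*I*√7)/7) = 337*(5*I*√7/7) = 1685*I*√7/7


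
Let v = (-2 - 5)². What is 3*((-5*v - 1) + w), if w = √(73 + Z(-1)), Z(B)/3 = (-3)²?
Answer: -708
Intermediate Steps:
Z(B) = 27 (Z(B) = 3*(-3)² = 3*9 = 27)
v = 49 (v = (-7)² = 49)
w = 10 (w = √(73 + 27) = √100 = 10)
3*((-5*v - 1) + w) = 3*((-5*49 - 1) + 10) = 3*((-245 - 1) + 10) = 3*(-246 + 10) = 3*(-236) = -708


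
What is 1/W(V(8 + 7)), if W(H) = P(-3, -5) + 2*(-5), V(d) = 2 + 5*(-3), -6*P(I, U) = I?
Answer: -2/19 ≈ -0.10526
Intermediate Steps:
P(I, U) = -I/6
V(d) = -13 (V(d) = 2 - 15 = -13)
W(H) = -19/2 (W(H) = -⅙*(-3) + 2*(-5) = ½ - 10 = -19/2)
1/W(V(8 + 7)) = 1/(-19/2) = -2/19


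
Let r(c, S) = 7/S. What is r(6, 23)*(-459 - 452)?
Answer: -6377/23 ≈ -277.26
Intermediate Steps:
r(6, 23)*(-459 - 452) = (7/23)*(-459 - 452) = (7*(1/23))*(-911) = (7/23)*(-911) = -6377/23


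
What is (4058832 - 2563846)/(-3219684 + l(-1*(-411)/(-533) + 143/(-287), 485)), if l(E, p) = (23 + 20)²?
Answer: -1494986/3217835 ≈ -0.46459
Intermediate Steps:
l(E, p) = 1849 (l(E, p) = 43² = 1849)
(4058832 - 2563846)/(-3219684 + l(-1*(-411)/(-533) + 143/(-287), 485)) = (4058832 - 2563846)/(-3219684 + 1849) = 1494986/(-3217835) = 1494986*(-1/3217835) = -1494986/3217835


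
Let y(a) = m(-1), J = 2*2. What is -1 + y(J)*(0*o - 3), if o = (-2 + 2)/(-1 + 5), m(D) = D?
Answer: 2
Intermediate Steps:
J = 4
y(a) = -1
o = 0 (o = 0/4 = 0*(¼) = 0)
-1 + y(J)*(0*o - 3) = -1 - (0*0 - 3) = -1 - (0 - 3) = -1 - 1*(-3) = -1 + 3 = 2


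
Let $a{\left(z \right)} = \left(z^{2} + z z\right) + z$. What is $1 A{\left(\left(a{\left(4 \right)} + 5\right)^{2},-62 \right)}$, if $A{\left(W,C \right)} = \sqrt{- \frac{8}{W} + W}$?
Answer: $\frac{\sqrt{2825753}}{41} \approx 41.0$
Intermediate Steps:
$a{\left(z \right)} = z + 2 z^{2}$ ($a{\left(z \right)} = \left(z^{2} + z^{2}\right) + z = 2 z^{2} + z = z + 2 z^{2}$)
$A{\left(W,C \right)} = \sqrt{W - \frac{8}{W}}$
$1 A{\left(\left(a{\left(4 \right)} + 5\right)^{2},-62 \right)} = 1 \sqrt{\left(4 \left(1 + 2 \cdot 4\right) + 5\right)^{2} - \frac{8}{\left(4 \left(1 + 2 \cdot 4\right) + 5\right)^{2}}} = 1 \sqrt{\left(4 \left(1 + 8\right) + 5\right)^{2} - \frac{8}{\left(4 \left(1 + 8\right) + 5\right)^{2}}} = 1 \sqrt{\left(4 \cdot 9 + 5\right)^{2} - \frac{8}{\left(4 \cdot 9 + 5\right)^{2}}} = 1 \sqrt{\left(36 + 5\right)^{2} - \frac{8}{\left(36 + 5\right)^{2}}} = 1 \sqrt{41^{2} - \frac{8}{41^{2}}} = 1 \sqrt{1681 - \frac{8}{1681}} = 1 \sqrt{\frac{2825753}{1681}} = 1 \frac{\sqrt{2825753}}{41} = \frac{\sqrt{2825753}}{41}$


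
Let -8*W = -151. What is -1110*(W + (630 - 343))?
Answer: -1358085/4 ≈ -3.3952e+5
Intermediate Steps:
W = 151/8 (W = -⅛*(-151) = 151/8 ≈ 18.875)
-1110*(W + (630 - 343)) = -1110*(151/8 + (630 - 343)) = -1110*(151/8 + 287) = -1110*2447/8 = -1358085/4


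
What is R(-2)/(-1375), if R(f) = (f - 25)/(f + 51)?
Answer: 27/67375 ≈ 0.00040074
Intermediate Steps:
R(f) = (-25 + f)/(51 + f)
R(-2)/(-1375) = ((-25 - 2)/(51 - 2))/(-1375) = (-27/49)*(-1/1375) = ((1/49)*(-27))*(-1/1375) = -27/49*(-1/1375) = 27/67375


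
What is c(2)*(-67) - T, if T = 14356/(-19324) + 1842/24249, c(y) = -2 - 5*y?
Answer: 31421417945/39048973 ≈ 804.67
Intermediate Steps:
T = -26043653/39048973 (T = 14356*(-1/19324) + 1842*(1/24249) = -3589/4831 + 614/8083 = -26043653/39048973 ≈ -0.66695)
c(2)*(-67) - T = (-2 - 5*2)*(-67) - 1*(-26043653/39048973) = (-2 - 10)*(-67) + 26043653/39048973 = -12*(-67) + 26043653/39048973 = 804 + 26043653/39048973 = 31421417945/39048973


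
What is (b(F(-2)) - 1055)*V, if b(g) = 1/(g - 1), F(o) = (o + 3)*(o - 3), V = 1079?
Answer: -6831149/6 ≈ -1.1385e+6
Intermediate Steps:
F(o) = (-3 + o)*(3 + o) (F(o) = (3 + o)*(-3 + o) = (-3 + o)*(3 + o))
b(g) = 1/(-1 + g)
(b(F(-2)) - 1055)*V = (1/(-1 + (-9 + (-2)²)) - 1055)*1079 = (1/(-1 + (-9 + 4)) - 1055)*1079 = (1/(-1 - 5) - 1055)*1079 = (1/(-6) - 1055)*1079 = (-⅙ - 1055)*1079 = -6331/6*1079 = -6831149/6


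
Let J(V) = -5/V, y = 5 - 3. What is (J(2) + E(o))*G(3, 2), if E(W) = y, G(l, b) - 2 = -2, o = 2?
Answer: 0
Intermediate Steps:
G(l, b) = 0 (G(l, b) = 2 - 2 = 0)
y = 2
E(W) = 2
(J(2) + E(o))*G(3, 2) = (-5/2 + 2)*0 = -1/2*0 = 0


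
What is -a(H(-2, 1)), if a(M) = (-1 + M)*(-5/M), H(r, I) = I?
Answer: 0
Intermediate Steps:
a(M) = -5*(-1 + M)/M
-a(H(-2, 1)) = -(-5 + 5/1) = -(-5 + 5*1) = -(-5 + 5) = -1*0 = 0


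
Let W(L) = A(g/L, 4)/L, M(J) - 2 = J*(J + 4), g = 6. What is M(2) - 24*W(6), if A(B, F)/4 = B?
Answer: -2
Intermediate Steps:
M(J) = 2 + J*(4 + J) (M(J) = 2 + J*(J + 4) = 2 + J*(4 + J))
A(B, F) = 4*B
W(L) = 24/L² (W(L) = (4*(6/L))/L = (24/L)/L = 24/L²)
M(2) - 24*W(6) = (2 + 2² + 4*2) - 576/6² = (2 + 4 + 8) - 576/36 = 14 - 24*⅔ = 14 - 16 = -2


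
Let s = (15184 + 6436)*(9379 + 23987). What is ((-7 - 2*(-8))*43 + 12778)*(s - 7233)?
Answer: 9496779269355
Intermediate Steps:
s = 721372920 (s = 21620*33366 = 721372920)
((-7 - 2*(-8))*43 + 12778)*(s - 7233) = ((-7 - 2*(-8))*43 + 12778)*(721372920 - 7233) = ((-7 + 16)*43 + 12778)*721365687 = (9*43 + 12778)*721365687 = (387 + 12778)*721365687 = 13165*721365687 = 9496779269355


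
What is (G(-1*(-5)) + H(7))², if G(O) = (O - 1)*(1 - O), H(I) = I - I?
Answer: 256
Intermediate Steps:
H(I) = 0
G(O) = (1 - O)*(-1 + O) (G(O) = (-1 + O)*(1 - O) = (1 - O)*(-1 + O))
(G(-1*(-5)) + H(7))² = ((-1 - (-1*(-5))² + 2*(-1*(-5))) + 0)² = ((-1 - 1*5² + 2*5) + 0)² = ((-1 - 1*25 + 10) + 0)² = ((-1 - 25 + 10) + 0)² = (-16 + 0)² = (-16)² = 256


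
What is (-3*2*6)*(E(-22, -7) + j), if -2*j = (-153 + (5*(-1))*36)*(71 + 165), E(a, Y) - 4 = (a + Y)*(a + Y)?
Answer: -1445004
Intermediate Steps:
E(a, Y) = 4 + (Y + a)² (E(a, Y) = 4 + (a + Y)*(a + Y) = 4 + (Y + a)*(Y + a) = 4 + (Y + a)²)
j = 39294 (j = -(-153 + (5*(-1))*36)*(71 + 165)/2 = -(-153 - 5*36)*236/2 = -(-153 - 180)*236/2 = -(-333)*236/2 = -½*(-78588) = 39294)
(-3*2*6)*(E(-22, -7) + j) = (-3*2*6)*((4 + (-7 - 22)²) + 39294) = (-6*6)*((4 + (-29)²) + 39294) = -36*((4 + 841) + 39294) = -36*(845 + 39294) = -36*40139 = -1445004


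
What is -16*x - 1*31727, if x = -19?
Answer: -31423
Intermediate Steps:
-16*x - 1*31727 = -16*(-19) - 1*31727 = 304 - 31727 = -31423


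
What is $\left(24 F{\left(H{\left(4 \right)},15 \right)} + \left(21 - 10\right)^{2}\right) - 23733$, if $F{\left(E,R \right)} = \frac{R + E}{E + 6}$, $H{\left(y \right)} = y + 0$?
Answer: $- \frac{117832}{5} \approx -23566.0$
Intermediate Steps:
$H{\left(y \right)} = y$
$F{\left(E,R \right)} = \frac{E + R}{6 + E}$
$\left(24 F{\left(H{\left(4 \right)},15 \right)} + \left(21 - 10\right)^{2}\right) - 23733 = \left(24 \frac{4 + 15}{6 + 4} + \left(21 - 10\right)^{2}\right) - 23733 = \left(24 \cdot \frac{1}{10} \cdot 19 + 11^{2}\right) - 23733 = \left(24 \cdot \frac{1}{10} \cdot 19 + 121\right) - 23733 = \left(24 \cdot \frac{19}{10} + 121\right) - 23733 = \left(\frac{228}{5} + 121\right) - 23733 = \frac{833}{5} - 23733 = - \frac{117832}{5}$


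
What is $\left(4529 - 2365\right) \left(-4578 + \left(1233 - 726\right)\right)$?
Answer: $-8809644$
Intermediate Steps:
$\left(4529 - 2365\right) \left(-4578 + \left(1233 - 726\right)\right) = 2164 \left(-4578 + \left(1233 - 726\right)\right) = 2164 \left(-4578 + 507\right) = 2164 \left(-4071\right) = -8809644$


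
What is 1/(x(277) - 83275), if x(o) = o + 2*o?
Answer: -1/82444 ≈ -1.2129e-5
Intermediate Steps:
x(o) = 3*o
1/(x(277) - 83275) = 1/(3*277 - 83275) = 1/(831 - 83275) = 1/(-82444) = -1/82444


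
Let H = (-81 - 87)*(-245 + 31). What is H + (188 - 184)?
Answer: 35956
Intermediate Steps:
H = 35952 (H = -168*(-214) = 35952)
H + (188 - 184) = 35952 + (188 - 184) = 35952 + 4 = 35956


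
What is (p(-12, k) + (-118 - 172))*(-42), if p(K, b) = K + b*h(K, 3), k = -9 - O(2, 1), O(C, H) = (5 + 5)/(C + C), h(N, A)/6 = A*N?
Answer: -91644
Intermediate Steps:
h(N, A) = 6*A*N (h(N, A) = 6*(A*N) = 6*A*N)
O(C, H) = 5/C (O(C, H) = 10/((2*C)) = 10*(1/(2*C)) = 5/C)
k = -23/2 (k = -9 - 5/2 = -23/2 ≈ -11.500)
p(K, b) = K + 18*K*b (p(K, b) = K + b*(6*3*K) = K + b*(18*K) = K + 18*K*b)
(p(-12, k) + (-118 - 172))*(-42) = (-12*(1 + 18*(-23/2)) + (-118 - 172))*(-42) = (-12*(1 - 207) - 290)*(-42) = (-12*(-206) - 290)*(-42) = (2472 - 290)*(-42) = 2182*(-42) = -91644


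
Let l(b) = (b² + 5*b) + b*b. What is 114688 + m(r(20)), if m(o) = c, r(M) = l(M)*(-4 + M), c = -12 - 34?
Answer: 114642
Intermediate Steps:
c = -46
l(b) = 2*b² + 5*b (l(b) = (b² + 5*b) + b² = 2*b² + 5*b)
r(M) = M*(-4 + M)*(5 + 2*M) (r(M) = (M*(5 + 2*M))*(-4 + M) = M*(-4 + M)*(5 + 2*M))
m(o) = -46
114688 + m(r(20)) = 114688 - 46 = 114642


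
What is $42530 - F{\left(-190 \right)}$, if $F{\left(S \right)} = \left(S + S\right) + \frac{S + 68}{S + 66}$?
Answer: $\frac{2660359}{62} \approx 42909.0$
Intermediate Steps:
$F{\left(S \right)} = 2 S + \frac{68 + S}{66 + S}$
$42530 - F{\left(-190 \right)} = 42530 - \frac{68 + 2 \left(-190\right)^{2} + 133 \left(-190\right)}{66 - 190} = 42530 - \frac{68 + 2 \cdot 36100 - 25270}{-124} = 42530 - - \frac{68 + 72200 - 25270}{124} = 42530 - \left(- \frac{1}{124}\right) 46998 = 42530 - - \frac{23499}{62} = 42530 + \frac{23499}{62} = \frac{2660359}{62}$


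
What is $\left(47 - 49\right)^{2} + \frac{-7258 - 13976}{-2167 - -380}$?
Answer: $\frac{28382}{1787} \approx 15.882$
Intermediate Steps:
$\left(47 - 49\right)^{2} + \frac{-7258 - 13976}{-2167 - -380} = \left(-2\right)^{2} - \frac{21234}{-2167 + 380} = 4 - \frac{21234}{-1787} = 4 - - \frac{21234}{1787} = 4 + \frac{21234}{1787} = \frac{28382}{1787}$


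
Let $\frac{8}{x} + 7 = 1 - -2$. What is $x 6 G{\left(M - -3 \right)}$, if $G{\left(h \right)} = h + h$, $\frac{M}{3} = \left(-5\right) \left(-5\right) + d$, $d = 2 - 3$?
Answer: $-1800$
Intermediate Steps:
$x = -2$ ($x = \frac{8}{-7 + \left(1 - -2\right)} = \frac{8}{-7 + \left(1 + 2\right)} = \frac{8}{-7 + 3} = \frac{8}{-4} = 8 \left(- \frac{1}{4}\right) = -2$)
$d = -1$
$M = 72$ ($M = 3 \left(\left(-5\right) \left(-5\right) - 1\right) = 3 \left(25 - 1\right) = 3 \cdot 24 = 72$)
$G{\left(h \right)} = 2 h$
$x 6 G{\left(M - -3 \right)} = \left(-2\right) 6 \cdot 2 \left(72 - -3\right) = - 12 \cdot 2 \left(72 + 3\right) = - 12 \cdot 2 \cdot 75 = \left(-12\right) 150 = -1800$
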